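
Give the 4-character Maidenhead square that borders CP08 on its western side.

Longitude square 0; −1 → -1, wraps to 9, carry into field.
Longitude field C = 2; −1 → 1 = B.
The latitude characters are unchanged.

BP98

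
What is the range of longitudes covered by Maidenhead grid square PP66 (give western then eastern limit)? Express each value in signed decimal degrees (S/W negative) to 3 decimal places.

132.000, 134.000

Field P=15, P=15: +15·20° lon, +15·10° lat → SW at lon 120°, lat 60°.
Square 6, 6: +6·2° lon, +6·1° lat → SW at lon 132°, lat 66°.
Cell spans 2° lon × 1° lat.
west 132.000, east 134.000.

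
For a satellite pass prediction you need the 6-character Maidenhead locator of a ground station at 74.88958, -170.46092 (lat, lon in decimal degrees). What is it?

AQ44sv

Offset from 180°W / 90°S: lon 9.5391°, lat 164.8896°.
Field: 9.5391/20 → 0 → A, 164.8896/10 → 16 → Q; chars AQ.
Square: 9.5391/2 → 4, 4.8896/1 → 4; chars 44.
Subsquare: 1.5391/0.0833333 → 18 → s, 0.8896/0.0416667 → 21 → v; chars sv.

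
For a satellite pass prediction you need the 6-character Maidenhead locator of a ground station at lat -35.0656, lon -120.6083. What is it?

CF94qw

Add 180° to longitude and 90° to latitude: 59.3917, 54.9344.
Field: 59.3917/20 → 2 → C, 54.9344/10 → 5 → F; chars CF.
Square: 19.3917/2 → 9, 4.9344/1 → 4; chars 94.
Subsquare: 1.3917/0.0833333 → 16 → q, 0.9344/0.0416667 → 22 → w; chars qw.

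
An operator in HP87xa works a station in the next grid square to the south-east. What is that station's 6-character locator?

HP96ax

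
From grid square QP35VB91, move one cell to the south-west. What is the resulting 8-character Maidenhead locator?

Longitude extended square 9; −1 → 8.
Latitude extended square 1; −1 → 0.

QP35vb80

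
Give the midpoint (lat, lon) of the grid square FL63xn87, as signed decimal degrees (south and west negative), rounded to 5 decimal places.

Field F=5, L=11: +5·20° lon, +11·10° lat → SW at lon -80°, lat 20°.
Square 6, 3: +6·2° lon, +3·1° lat → SW at lon -68°, lat 23°.
Subsquare x=23, n=13: +23·0.0833333° lon, +13·0.0416667° lat → SW at lon -66.0833°, lat 23.5417°.
Extended square 8, 7: +8·0.00833333° lon, +7·0.00416667° lat → SW at lon -66.0167°, lat 23.5708°.
Cell spans 0.00833333° lon × 0.00416667° lat. Centre is SW corner plus half of each.
latitude 23.57292, longitude -66.01250.

23.57292, -66.01250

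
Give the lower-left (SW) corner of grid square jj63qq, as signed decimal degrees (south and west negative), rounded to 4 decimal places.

Field J=9, J=9: +9·20° lon, +9·10° lat → SW at lon 0°, lat 0°.
Square 6, 3: +6·2° lon, +3·1° lat → SW at lon 12°, lat 3°.
Subsquare q=16, q=16: +16·0.0833333° lon, +16·0.0416667° lat → SW at lon 13.3333°, lat 3.66667°.
latitude 3.6667, longitude 13.3333.

3.6667, 13.3333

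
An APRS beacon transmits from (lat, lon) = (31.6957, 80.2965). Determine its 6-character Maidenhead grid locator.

NM01dq

Offset from 180°W / 90°S: lon 260.2965°, lat 121.6957°.
Field: 260.2965/20 → 13 → N, 121.6957/10 → 12 → M; chars NM.
Square: 0.2965/2 → 0, 1.6957/1 → 1; chars 01.
Subsquare: 0.2965/0.0833333 → 3 → d, 0.6957/0.0416667 → 16 → q; chars dq.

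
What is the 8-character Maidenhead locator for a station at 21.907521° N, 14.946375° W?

IL21mv67

Offset from 180°W / 90°S: lon 165.05363°, lat 111.90752°.
Field: 165.05363/20 → 8 → I, 111.90752/10 → 11 → L; chars IL.
Square: 5.05363/2 → 2, 1.90752/1 → 1; chars 21.
Subsquare: 1.05363/0.0833333 → 12 → m, 0.90752/0.0416667 → 21 → v; chars mv.
Extended square: 0.05363/0.00833333 → 6, 0.03252/0.00416667 → 7; chars 67.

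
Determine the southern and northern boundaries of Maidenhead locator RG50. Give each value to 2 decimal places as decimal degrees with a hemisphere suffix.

30.00° S, 29.00° S

Field R=17, G=6: +17·20° lon, +6·10° lat → SW at lon 160°, lat -30°.
Square 5, 0: +5·2° lon, +0·1° lat → SW at lon 170°, lat -30°.
Cell spans 2° lon × 1° lat.
south 30.00° S, north 29.00° S.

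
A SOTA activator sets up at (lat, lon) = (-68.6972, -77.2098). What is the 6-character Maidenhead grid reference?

Shift to the Maidenhead origin (180°W, 90°S): lon 102.7902, lat 21.3028.
Field (20°×10°, letters A–R): 102.7902/20 → 5 → F, 21.3028/10 → 2 → C; chars FC.
Square (2°×1°, digits 0–9): 2.7902/2 → 1, 1.3028/1 → 1; chars 11.
Subsquare (5′×2.5′, letters a–x): 0.7902/0.0833333 → 9 → j, 0.3028/0.0416667 → 7 → h; chars jh.

FC11jh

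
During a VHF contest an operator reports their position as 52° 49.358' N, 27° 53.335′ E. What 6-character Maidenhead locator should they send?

Add 180° to longitude and 90° to latitude: 207.8889, 142.8226.
Field (20°×10°, letters A–R): lon ⌊207.8889/20⌋ = 10 → K; lat ⌊142.8226/10⌋ = 14 → O.
Square (2°×1°, digits 0–9): lon ⌊7.8889/2⌋ = 3; lat ⌊2.8226/1⌋ = 2.
Subsquare (5′×2.5′, letters a–x): lon ⌊1.8889/0.0833333⌋ = 22 → w; lat ⌊0.8226/0.0416667⌋ = 19 → t.

KO32wt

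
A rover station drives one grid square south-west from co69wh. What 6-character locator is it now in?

CO69vg

Longitude subsquare w = 22; −1 → 21 = v.
Latitude subsquare h = 7; −1 → 6 = g.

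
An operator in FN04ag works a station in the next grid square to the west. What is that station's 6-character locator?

EN94xg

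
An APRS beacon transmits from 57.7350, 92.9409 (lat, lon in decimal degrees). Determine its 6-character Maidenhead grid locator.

Offset from 180°W / 90°S: lon 272.9409°, lat 147.7350°.
Field: lon ⌊272.9409/20⌋ = 13 → N; lat ⌊147.7350/10⌋ = 14 → O.
Square: lon ⌊12.9409/2⌋ = 6; lat ⌊7.7350/1⌋ = 7.
Subsquare: lon ⌊0.9409/0.0833333⌋ = 11 → l; lat ⌊0.7350/0.0416667⌋ = 17 → r.

NO67lr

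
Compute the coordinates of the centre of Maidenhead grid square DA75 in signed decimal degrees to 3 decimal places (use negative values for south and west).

-84.500, -105.000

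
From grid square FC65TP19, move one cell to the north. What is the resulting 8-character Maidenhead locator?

FC65tq10

Latitude extended square 9; +1 → 10, wraps to 0, carry into subsquare.
Latitude subsquare p = 15; +1 → 16 = q.
The longitude characters are unchanged.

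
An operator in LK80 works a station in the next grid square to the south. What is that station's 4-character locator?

Latitude square 0; −1 → -1, wraps to 9, carry into field.
Latitude field K = 10; −1 → 9 = J.
The longitude characters are unchanged.

LJ89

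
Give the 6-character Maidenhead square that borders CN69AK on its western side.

CN59xk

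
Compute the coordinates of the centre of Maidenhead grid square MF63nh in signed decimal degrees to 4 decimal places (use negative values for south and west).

-36.6875, 73.1250

Field M=12, F=5: +12·20° lon, +5·10° lat → SW at lon 60°, lat -40°.
Square 6, 3: +6·2° lon, +3·1° lat → SW at lon 72°, lat -37°.
Subsquare n=13, h=7: +13·0.0833333° lon, +7·0.0416667° lat → SW at lon 73.0833°, lat -36.7083°.
Cell spans 0.0833333° lon × 0.0416667° lat. Centre is SW corner plus half of each.
latitude -36.6875, longitude 73.1250.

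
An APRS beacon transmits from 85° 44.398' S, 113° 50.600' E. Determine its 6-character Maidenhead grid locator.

OA64wg

Offset from 180°W / 90°S: lon 293.8433°, lat 4.2600°.
Field: 293.8433/20 → 14 → O, 4.2600/10 → 0 → A; chars OA.
Square: 13.8433/2 → 6, 4.2600/1 → 4; chars 64.
Subsquare: 1.8433/0.0833333 → 22 → w, 0.2600/0.0416667 → 6 → g; chars wg.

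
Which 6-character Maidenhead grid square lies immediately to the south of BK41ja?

BK40jx

Latitude subsquare a = 0; −1 → -1, wraps to 23 = x, carry into square.
Latitude square 1; −1 → 0.
The longitude characters are unchanged.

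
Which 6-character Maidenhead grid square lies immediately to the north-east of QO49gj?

Longitude subsquare g = 6; +1 → 7 = h.
Latitude subsquare j = 9; +1 → 10 = k.

QO49hk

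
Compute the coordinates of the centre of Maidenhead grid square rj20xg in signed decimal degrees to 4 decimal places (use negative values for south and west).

0.2708, 165.9583

Field R=17, J=9: +17·20° lon, +9·10° lat → SW at lon 160°, lat 0°.
Square 2, 0: +2·2° lon, +0·1° lat → SW at lon 164°, lat 0°.
Subsquare x=23, g=6: +23·0.0833333° lon, +6·0.0416667° lat → SW at lon 165.917°, lat 0.25°.
Cell spans 0.0833333° lon × 0.0416667° lat. Centre is SW corner plus half of each.
latitude 0.2708, longitude 165.9583.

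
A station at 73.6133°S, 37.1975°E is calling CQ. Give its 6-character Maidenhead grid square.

KB86oj

Add 180° to longitude and 90° to latitude: 217.1975, 16.3867.
Field: 217.1975/20 → 10 → K, 16.3867/10 → 1 → B; chars KB.
Square: 17.1975/2 → 8, 6.3867/1 → 6; chars 86.
Subsquare: 1.1975/0.0833333 → 14 → o, 0.3867/0.0416667 → 9 → j; chars oj.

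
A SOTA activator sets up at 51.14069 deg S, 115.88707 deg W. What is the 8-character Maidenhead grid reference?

DD28bu36

Add 180° to longitude and 90° to latitude: 64.11293, 38.85931.
Field (20°×10°, letters A–R): lon ⌊64.11293/20⌋ = 3 → D; lat ⌊38.85931/10⌋ = 3 → D.
Square (2°×1°, digits 0–9): lon ⌊4.11293/2⌋ = 2; lat ⌊8.85931/1⌋ = 8.
Subsquare (5′×2.5′, letters a–x): lon ⌊0.11293/0.0833333⌋ = 1 → b; lat ⌊0.85931/0.0416667⌋ = 20 → u.
Extended square (30″×15″, digits 0–9): lon ⌊0.02960/0.00833333⌋ = 3; lat ⌊0.02598/0.00416667⌋ = 6.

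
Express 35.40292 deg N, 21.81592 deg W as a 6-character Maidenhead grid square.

HM95cj

Shift to the Maidenhead origin (180°W, 90°S): lon 158.1841, lat 125.4029.
Field (20°×10°, letters A–R): 158.1841/20 → 7 → H, 125.4029/10 → 12 → M; chars HM.
Square (2°×1°, digits 0–9): 18.1841/2 → 9, 5.4029/1 → 5; chars 95.
Subsquare (5′×2.5′, letters a–x): 0.1841/0.0833333 → 2 → c, 0.4029/0.0416667 → 9 → j; chars cj.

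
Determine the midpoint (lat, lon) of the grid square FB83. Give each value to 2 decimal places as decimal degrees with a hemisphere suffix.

Field F=5, B=1: +5·20° lon, +1·10° lat → SW at lon -80°, lat -80°.
Square 8, 3: +8·2° lon, +3·1° lat → SW at lon -64°, lat -77°.
Cell spans 2° lon × 1° lat. Centre is SW corner plus half of each.
latitude 76.50° S, longitude 63.00° W.

76.50° S, 63.00° W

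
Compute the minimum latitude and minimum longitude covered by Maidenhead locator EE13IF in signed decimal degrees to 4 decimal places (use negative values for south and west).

Field E=4, E=4: +4·20° lon, +4·10° lat → SW at lon -100°, lat -50°.
Square 1, 3: +1·2° lon, +3·1° lat → SW at lon -98°, lat -47°.
Subsquare i=8, f=5: +8·0.0833333° lon, +5·0.0416667° lat → SW at lon -97.3333°, lat -46.7917°.
latitude -46.7917, longitude -97.3333.

-46.7917, -97.3333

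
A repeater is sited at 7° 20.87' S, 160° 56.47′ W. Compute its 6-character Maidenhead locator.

AI92mp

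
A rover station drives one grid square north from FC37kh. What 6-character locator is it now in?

FC37ki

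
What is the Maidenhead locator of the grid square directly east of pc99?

QC09

Longitude square 9; +1 → 10, wraps to 0, carry into field.
Longitude field P = 15; +1 → 16 = Q.
The latitude characters are unchanged.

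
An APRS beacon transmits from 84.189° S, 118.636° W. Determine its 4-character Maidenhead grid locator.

Offset from 180°W / 90°S: lon 61.36°, lat 5.81°.
Field (20°×10°, letters A–R): lon ⌊61.36/20⌋ = 3 → D; lat ⌊5.81/10⌋ = 0 → A.
Square (2°×1°, digits 0–9): lon ⌊1.36/2⌋ = 0; lat ⌊5.81/1⌋ = 5.

DA05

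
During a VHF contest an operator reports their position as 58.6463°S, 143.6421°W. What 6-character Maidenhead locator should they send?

BD81ei

Shift to the Maidenhead origin (180°W, 90°S): lon 36.3579, lat 31.3537.
Field (20°×10°, letters A–R): lon ⌊36.3579/20⌋ = 1 → B; lat ⌊31.3537/10⌋ = 3 → D.
Square (2°×1°, digits 0–9): lon ⌊16.3579/2⌋ = 8; lat ⌊1.3537/1⌋ = 1.
Subsquare (5′×2.5′, letters a–x): lon ⌊0.3579/0.0833333⌋ = 4 → e; lat ⌊0.3537/0.0416667⌋ = 8 → i.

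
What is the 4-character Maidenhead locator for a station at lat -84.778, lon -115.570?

DA25

Offset from 180°W / 90°S: lon 64.43°, lat 5.22°.
Field: lon ⌊64.43/20⌋ = 3 → D; lat ⌊5.22/10⌋ = 0 → A.
Square: lon ⌊4.43/2⌋ = 2; lat ⌊5.22/1⌋ = 5.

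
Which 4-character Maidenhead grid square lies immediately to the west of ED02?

DD92

Longitude square 0; −1 → -1, wraps to 9, carry into field.
Longitude field E = 4; −1 → 3 = D.
The latitude characters are unchanged.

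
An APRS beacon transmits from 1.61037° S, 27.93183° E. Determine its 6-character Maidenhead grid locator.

Shift to the Maidenhead origin (180°W, 90°S): lon 207.9318, lat 88.3896.
Field (20°×10°, letters A–R): lon ⌊207.9318/20⌋ = 10 → K; lat ⌊88.3896/10⌋ = 8 → I.
Square (2°×1°, digits 0–9): lon ⌊7.9318/2⌋ = 3; lat ⌊8.3896/1⌋ = 8.
Subsquare (5′×2.5′, letters a–x): lon ⌊1.9318/0.0833333⌋ = 23 → x; lat ⌊0.3896/0.0416667⌋ = 9 → j.

KI38xj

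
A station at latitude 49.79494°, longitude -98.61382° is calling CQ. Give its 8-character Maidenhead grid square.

EN09qt60

Offset from 180°W / 90°S: lon 81.38618°, lat 139.79494°.
Field (20°×10°, letters A–R): 81.38618/20 → 4 → E, 139.79494/10 → 13 → N; chars EN.
Square (2°×1°, digits 0–9): 1.38618/2 → 0, 9.79494/1 → 9; chars 09.
Subsquare (5′×2.5′, letters a–x): 1.38618/0.0833333 → 16 → q, 0.79494/0.0416667 → 19 → t; chars qt.
Extended square (30″×15″, digits 0–9): 0.05285/0.00833333 → 6, 0.00327/0.00416667 → 0; chars 60.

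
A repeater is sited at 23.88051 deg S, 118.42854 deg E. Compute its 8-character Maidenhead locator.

Shift to the Maidenhead origin (180°W, 90°S): lon 298.42854, lat 66.11949.
Field: 298.42854/20 → 14 → O, 66.11949/10 → 6 → G; chars OG.
Square: 18.42854/2 → 9, 6.11949/1 → 6; chars 96.
Subsquare: 0.42854/0.0833333 → 5 → f, 0.11949/0.0416667 → 2 → c; chars fc.
Extended square: 0.01187/0.00833333 → 1, 0.03616/0.00416667 → 8; chars 18.

OG96fc18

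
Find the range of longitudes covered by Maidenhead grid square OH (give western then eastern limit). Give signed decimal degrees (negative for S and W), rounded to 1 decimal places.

100.0, 120.0

Field O=14, H=7: +14·20° lon, +7·10° lat → SW at lon 100°, lat -20°.
Cell spans 20° lon × 10° lat.
west 100.0, east 120.0.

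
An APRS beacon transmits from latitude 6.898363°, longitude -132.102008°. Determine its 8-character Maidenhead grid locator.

CJ36wv75

Offset from 180°W / 90°S: lon 47.89799°, lat 96.89836°.
Field: lon ⌊47.89799/20⌋ = 2 → C; lat ⌊96.89836/10⌋ = 9 → J.
Square: lon ⌊7.89799/2⌋ = 3; lat ⌊6.89836/1⌋ = 6.
Subsquare: lon ⌊1.89799/0.0833333⌋ = 22 → w; lat ⌊0.89836/0.0416667⌋ = 21 → v.
Extended square: lon ⌊0.06466/0.00833333⌋ = 7; lat ⌊0.02336/0.00416667⌋ = 5.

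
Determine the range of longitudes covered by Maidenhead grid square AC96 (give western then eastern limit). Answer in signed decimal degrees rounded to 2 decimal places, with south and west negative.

-162.00, -160.00

Field A=0, C=2: +0·20° lon, +2·10° lat → SW at lon -180°, lat -70°.
Square 9, 6: +9·2° lon, +6·1° lat → SW at lon -162°, lat -64°.
Cell spans 2° lon × 1° lat.
west -162.00, east -160.00.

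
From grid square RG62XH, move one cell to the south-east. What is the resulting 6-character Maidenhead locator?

RG72ag

Longitude subsquare x = 23; +1 → 24, wraps to 0 = a, carry into square.
Longitude square 6; +1 → 7.
Latitude subsquare h = 7; −1 → 6 = g.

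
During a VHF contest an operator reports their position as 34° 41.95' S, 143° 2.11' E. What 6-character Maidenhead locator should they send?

Offset from 180°W / 90°S: lon 323.0352°, lat 55.3008°.
Field (20°×10°, letters A–R): 323.0352/20 → 16 → Q, 55.3008/10 → 5 → F; chars QF.
Square (2°×1°, digits 0–9): 3.0352/2 → 1, 5.3008/1 → 5; chars 15.
Subsquare (5′×2.5′, letters a–x): 1.0352/0.0833333 → 12 → m, 0.3008/0.0416667 → 7 → h; chars mh.

QF15mh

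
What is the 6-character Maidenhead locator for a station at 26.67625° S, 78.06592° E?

Shift to the Maidenhead origin (180°W, 90°S): lon 258.0659, lat 63.3238.
Field (20°×10°, letters A–R): 258.0659/20 → 12 → M, 63.3238/10 → 6 → G; chars MG.
Square (2°×1°, digits 0–9): 18.0659/2 → 9, 3.3238/1 → 3; chars 93.
Subsquare (5′×2.5′, letters a–x): 0.0659/0.0833333 → 0 → a, 0.3238/0.0416667 → 7 → h; chars ah.

MG93ah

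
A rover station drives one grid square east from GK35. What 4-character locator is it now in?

GK45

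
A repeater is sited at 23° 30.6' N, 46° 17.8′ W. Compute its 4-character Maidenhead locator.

GL63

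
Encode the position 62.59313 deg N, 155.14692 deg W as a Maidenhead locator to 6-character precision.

BP22ko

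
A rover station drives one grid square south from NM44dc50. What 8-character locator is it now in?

Latitude extended square 0; −1 → -1, wraps to 9, carry into subsquare.
Latitude subsquare c = 2; −1 → 1 = b.
The longitude characters are unchanged.

NM44db59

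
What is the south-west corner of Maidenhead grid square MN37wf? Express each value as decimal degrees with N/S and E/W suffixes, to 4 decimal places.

47.2083° N, 67.8333° E

Field M=12, N=13: +12·20° lon, +13·10° lat → SW at lon 60°, lat 40°.
Square 3, 7: +3·2° lon, +7·1° lat → SW at lon 66°, lat 47°.
Subsquare w=22, f=5: +22·0.0833333° lon, +5·0.0416667° lat → SW at lon 67.8333°, lat 47.2083°.
latitude 47.2083° N, longitude 67.8333° E.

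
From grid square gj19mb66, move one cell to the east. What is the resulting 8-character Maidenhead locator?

GJ19mb76

Longitude extended square 6; +1 → 7.
The latitude characters are unchanged.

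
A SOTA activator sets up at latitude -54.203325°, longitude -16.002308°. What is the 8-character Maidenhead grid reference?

ID15xt91

Shift to the Maidenhead origin (180°W, 90°S): lon 163.99769, lat 35.79668.
Field (20°×10°, letters A–R): lon ⌊163.99769/20⌋ = 8 → I; lat ⌊35.79668/10⌋ = 3 → D.
Square (2°×1°, digits 0–9): lon ⌊3.99769/2⌋ = 1; lat ⌊5.79668/1⌋ = 5.
Subsquare (5′×2.5′, letters a–x): lon ⌊1.99769/0.0833333⌋ = 23 → x; lat ⌊0.79668/0.0416667⌋ = 19 → t.
Extended square (30″×15″, digits 0–9): lon ⌊0.08103/0.00833333⌋ = 9; lat ⌊0.00501/0.00416667⌋ = 1.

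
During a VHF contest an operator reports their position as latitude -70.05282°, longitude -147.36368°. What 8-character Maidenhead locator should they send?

BB69hw67

Offset from 180°W / 90°S: lon 32.63632°, lat 19.94718°.
Field: lon ⌊32.63632/20⌋ = 1 → B; lat ⌊19.94718/10⌋ = 1 → B.
Square: lon ⌊12.63632/2⌋ = 6; lat ⌊9.94718/1⌋ = 9.
Subsquare: lon ⌊0.63632/0.0833333⌋ = 7 → h; lat ⌊0.94718/0.0416667⌋ = 22 → w.
Extended square: lon ⌊0.05299/0.00833333⌋ = 6; lat ⌊0.03051/0.00416667⌋ = 7.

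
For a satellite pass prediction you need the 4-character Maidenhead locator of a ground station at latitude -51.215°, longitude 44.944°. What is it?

Shift to the Maidenhead origin (180°W, 90°S): lon 224.94, lat 38.78.
Field: 224.94/20 → 11 → L, 38.78/10 → 3 → D; chars LD.
Square: 4.94/2 → 2, 8.78/1 → 8; chars 28.

LD28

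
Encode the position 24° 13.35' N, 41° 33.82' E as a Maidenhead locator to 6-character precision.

LL04sf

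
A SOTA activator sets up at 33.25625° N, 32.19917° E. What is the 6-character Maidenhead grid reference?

KM63cg

Offset from 180°W / 90°S: lon 212.1992°, lat 123.2562°.
Field (20°×10°, letters A–R): 212.1992/20 → 10 → K, 123.2562/10 → 12 → M; chars KM.
Square (2°×1°, digits 0–9): 12.1992/2 → 6, 3.2562/1 → 3; chars 63.
Subsquare (5′×2.5′, letters a–x): 0.1992/0.0833333 → 2 → c, 0.2562/0.0416667 → 6 → g; chars cg.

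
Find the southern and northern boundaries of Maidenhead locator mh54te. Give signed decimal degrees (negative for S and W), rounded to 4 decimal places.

-15.8333, -15.7917

Field M=12, H=7: +12·20° lon, +7·10° lat → SW at lon 60°, lat -20°.
Square 5, 4: +5·2° lon, +4·1° lat → SW at lon 70°, lat -16°.
Subsquare t=19, e=4: +19·0.0833333° lon, +4·0.0416667° lat → SW at lon 71.5833°, lat -15.8333°.
Cell spans 0.0833333° lon × 0.0416667° lat.
south -15.8333, north -15.7917.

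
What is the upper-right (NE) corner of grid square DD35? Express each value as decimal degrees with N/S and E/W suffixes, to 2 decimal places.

54.00° S, 112.00° W

Field D=3, D=3: +3·20° lon, +3·10° lat → SW at lon -120°, lat -60°.
Square 3, 5: +3·2° lon, +5·1° lat → SW at lon -114°, lat -55°.
Cell spans 2° lon × 1° lat. NE corner is SW corner plus one full cell.
latitude 54.00° S, longitude 112.00° W.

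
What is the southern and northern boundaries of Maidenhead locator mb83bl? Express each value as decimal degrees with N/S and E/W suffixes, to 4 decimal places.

Field M=12, B=1: +12·20° lon, +1·10° lat → SW at lon 60°, lat -80°.
Square 8, 3: +8·2° lon, +3·1° lat → SW at lon 76°, lat -77°.
Subsquare b=1, l=11: +1·0.0833333° lon, +11·0.0416667° lat → SW at lon 76.0833°, lat -76.5417°.
Cell spans 0.0833333° lon × 0.0416667° lat.
south 76.5417° S, north 76.5000° S.

76.5417° S, 76.5000° S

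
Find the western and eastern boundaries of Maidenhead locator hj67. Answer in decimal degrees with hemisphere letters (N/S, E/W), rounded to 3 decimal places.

28.000° W, 26.000° W

Field H=7, J=9: +7·20° lon, +9·10° lat → SW at lon -40°, lat 0°.
Square 6, 7: +6·2° lon, +7·1° lat → SW at lon -28°, lat 7°.
Cell spans 2° lon × 1° lat.
west 28.000° W, east 26.000° W.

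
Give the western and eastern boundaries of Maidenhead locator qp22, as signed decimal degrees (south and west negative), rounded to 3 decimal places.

144.000, 146.000

Field Q=16, P=15: +16·20° lon, +15·10° lat → SW at lon 140°, lat 60°.
Square 2, 2: +2·2° lon, +2·1° lat → SW at lon 144°, lat 62°.
Cell spans 2° lon × 1° lat.
west 144.000, east 146.000.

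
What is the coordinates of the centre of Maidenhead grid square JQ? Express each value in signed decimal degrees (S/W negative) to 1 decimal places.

75.0, 10.0

Field J=9, Q=16: +9·20° lon, +16·10° lat → SW at lon 0°, lat 70°.
Cell spans 20° lon × 10° lat. Centre is SW corner plus half of each.
latitude 75.0, longitude 10.0.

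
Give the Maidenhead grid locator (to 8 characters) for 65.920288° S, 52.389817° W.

GC34tb39

Shift to the Maidenhead origin (180°W, 90°S): lon 127.61018, lat 24.07971.
Field: lon ⌊127.61018/20⌋ = 6 → G; lat ⌊24.07971/10⌋ = 2 → C.
Square: lon ⌊7.61018/2⌋ = 3; lat ⌊4.07971/1⌋ = 4.
Subsquare: lon ⌊1.61018/0.0833333⌋ = 19 → t; lat ⌊0.07971/0.0416667⌋ = 1 → b.
Extended square: lon ⌊0.02685/0.00833333⌋ = 3; lat ⌊0.03805/0.00416667⌋ = 9.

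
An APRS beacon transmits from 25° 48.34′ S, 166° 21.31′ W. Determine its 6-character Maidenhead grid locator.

Add 180° to longitude and 90° to latitude: 13.6448, 64.1943.
Field: 13.6448/20 → 0 → A, 64.1943/10 → 6 → G; chars AG.
Square: 13.6448/2 → 6, 4.1943/1 → 4; chars 64.
Subsquare: 1.6448/0.0833333 → 19 → t, 0.1943/0.0416667 → 4 → e; chars te.

AG64te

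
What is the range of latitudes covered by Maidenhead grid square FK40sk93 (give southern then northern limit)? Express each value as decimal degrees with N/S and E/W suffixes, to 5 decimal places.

10.42917° N, 10.43333° N

Field F=5, K=10: +5·20° lon, +10·10° lat → SW at lon -80°, lat 10°.
Square 4, 0: +4·2° lon, +0·1° lat → SW at lon -72°, lat 10°.
Subsquare s=18, k=10: +18·0.0833333° lon, +10·0.0416667° lat → SW at lon -70.5°, lat 10.4167°.
Extended square 9, 3: +9·0.00833333° lon, +3·0.00416667° lat → SW at lon -70.425°, lat 10.4292°.
Cell spans 0.00833333° lon × 0.00416667° lat.
south 10.42917° N, north 10.43333° N.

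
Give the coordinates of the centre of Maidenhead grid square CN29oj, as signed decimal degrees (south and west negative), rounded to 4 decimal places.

49.3958, -134.7917

Field C=2, N=13: +2·20° lon, +13·10° lat → SW at lon -140°, lat 40°.
Square 2, 9: +2·2° lon, +9·1° lat → SW at lon -136°, lat 49°.
Subsquare o=14, j=9: +14·0.0833333° lon, +9·0.0416667° lat → SW at lon -134.833°, lat 49.375°.
Cell spans 0.0833333° lon × 0.0416667° lat. Centre is SW corner plus half of each.
latitude 49.3958, longitude -134.7917.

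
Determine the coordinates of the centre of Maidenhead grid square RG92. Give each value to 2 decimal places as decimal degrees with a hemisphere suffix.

Field R=17, G=6: +17·20° lon, +6·10° lat → SW at lon 160°, lat -30°.
Square 9, 2: +9·2° lon, +2·1° lat → SW at lon 178°, lat -28°.
Cell spans 2° lon × 1° lat. Centre is SW corner plus half of each.
latitude 27.50° S, longitude 179.00° E.

27.50° S, 179.00° E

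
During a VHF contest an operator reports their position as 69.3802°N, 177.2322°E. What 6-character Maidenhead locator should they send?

RP89oj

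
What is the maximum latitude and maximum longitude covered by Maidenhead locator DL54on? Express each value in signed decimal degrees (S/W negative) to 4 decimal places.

24.5833, -108.7500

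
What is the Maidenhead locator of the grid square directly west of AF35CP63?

Longitude extended square 6; −1 → 5.
The latitude characters are unchanged.

AF35cp53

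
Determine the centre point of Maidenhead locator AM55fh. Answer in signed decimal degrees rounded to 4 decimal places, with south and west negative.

Field A=0, M=12: +0·20° lon, +12·10° lat → SW at lon -180°, lat 30°.
Square 5, 5: +5·2° lon, +5·1° lat → SW at lon -170°, lat 35°.
Subsquare f=5, h=7: +5·0.0833333° lon, +7·0.0416667° lat → SW at lon -169.583°, lat 35.2917°.
Cell spans 0.0833333° lon × 0.0416667° lat. Centre is SW corner plus half of each.
latitude 35.3125, longitude -169.5417.

35.3125, -169.5417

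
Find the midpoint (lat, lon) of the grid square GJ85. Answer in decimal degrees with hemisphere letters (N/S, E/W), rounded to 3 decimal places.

5.500° N, 43.000° W

Field G=6, J=9: +6·20° lon, +9·10° lat → SW at lon -60°, lat 0°.
Square 8, 5: +8·2° lon, +5·1° lat → SW at lon -44°, lat 5°.
Cell spans 2° lon × 1° lat. Centre is SW corner plus half of each.
latitude 5.500° N, longitude 43.000° W.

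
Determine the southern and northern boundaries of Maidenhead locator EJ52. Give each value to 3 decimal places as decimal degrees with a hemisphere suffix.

Field E=4, J=9: +4·20° lon, +9·10° lat → SW at lon -100°, lat 0°.
Square 5, 2: +5·2° lon, +2·1° lat → SW at lon -90°, lat 2°.
Cell spans 2° lon × 1° lat.
south 2.000° N, north 3.000° N.

2.000° N, 3.000° N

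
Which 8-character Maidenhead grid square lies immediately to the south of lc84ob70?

LC84oa79

Latitude extended square 0; −1 → -1, wraps to 9, carry into subsquare.
Latitude subsquare b = 1; −1 → 0 = a.
The longitude characters are unchanged.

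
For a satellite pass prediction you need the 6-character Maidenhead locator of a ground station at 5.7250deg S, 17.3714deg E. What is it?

JI84qg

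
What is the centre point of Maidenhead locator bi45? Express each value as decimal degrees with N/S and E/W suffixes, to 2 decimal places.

Field B=1, I=8: +1·20° lon, +8·10° lat → SW at lon -160°, lat -10°.
Square 4, 5: +4·2° lon, +5·1° lat → SW at lon -152°, lat -5°.
Cell spans 2° lon × 1° lat. Centre is SW corner plus half of each.
latitude 4.50° S, longitude 151.00° W.

4.50° S, 151.00° W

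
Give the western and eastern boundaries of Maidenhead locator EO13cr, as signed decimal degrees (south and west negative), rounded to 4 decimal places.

Field E=4, O=14: +4·20° lon, +14·10° lat → SW at lon -100°, lat 50°.
Square 1, 3: +1·2° lon, +3·1° lat → SW at lon -98°, lat 53°.
Subsquare c=2, r=17: +2·0.0833333° lon, +17·0.0416667° lat → SW at lon -97.8333°, lat 53.7083°.
Cell spans 0.0833333° lon × 0.0416667° lat.
west -97.8333, east -97.7500.

-97.8333, -97.7500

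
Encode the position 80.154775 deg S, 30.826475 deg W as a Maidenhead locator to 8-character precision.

Shift to the Maidenhead origin (180°W, 90°S): lon 149.17353, lat 9.84522.
Field: lon ⌊149.17353/20⌋ = 7 → H; lat ⌊9.84522/10⌋ = 0 → A.
Square: lon ⌊9.17353/2⌋ = 4; lat ⌊9.84522/1⌋ = 9.
Subsquare: lon ⌊1.17353/0.0833333⌋ = 14 → o; lat ⌊0.84522/0.0416667⌋ = 20 → u.
Extended square: lon ⌊0.00686/0.00833333⌋ = 0; lat ⌊0.01189/0.00416667⌋ = 2.

HA49ou02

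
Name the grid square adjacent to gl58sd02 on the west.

Longitude extended square 0; −1 → -1, wraps to 9, carry into subsquare.
Longitude subsquare s = 18; −1 → 17 = r.
The latitude characters are unchanged.

GL58rd92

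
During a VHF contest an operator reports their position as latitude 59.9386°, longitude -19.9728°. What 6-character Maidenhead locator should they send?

IO09aw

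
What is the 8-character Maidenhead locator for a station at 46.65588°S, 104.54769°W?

DE73ri42

Shift to the Maidenhead origin (180°W, 90°S): lon 75.45231, lat 43.34412.
Field: lon ⌊75.45231/20⌋ = 3 → D; lat ⌊43.34412/10⌋ = 4 → E.
Square: lon ⌊15.45231/2⌋ = 7; lat ⌊3.34412/1⌋ = 3.
Subsquare: lon ⌊1.45231/0.0833333⌋ = 17 → r; lat ⌊0.34412/0.0416667⌋ = 8 → i.
Extended square: lon ⌊0.03564/0.00833333⌋ = 4; lat ⌊0.01079/0.00416667⌋ = 2.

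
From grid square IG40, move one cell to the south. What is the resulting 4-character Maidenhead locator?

Latitude square 0; −1 → -1, wraps to 9, carry into field.
Latitude field G = 6; −1 → 5 = F.
The longitude characters are unchanged.

IF49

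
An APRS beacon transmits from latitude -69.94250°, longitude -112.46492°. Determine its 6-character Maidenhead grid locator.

Shift to the Maidenhead origin (180°W, 90°S): lon 67.5351, lat 20.0575.
Field: 67.5351/20 → 3 → D, 20.0575/10 → 2 → C; chars DC.
Square: 7.5351/2 → 3, 0.0575/1 → 0; chars 30.
Subsquare: 1.5351/0.0833333 → 18 → s, 0.0575/0.0416667 → 1 → b; chars sb.

DC30sb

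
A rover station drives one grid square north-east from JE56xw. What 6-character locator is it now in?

Longitude subsquare x = 23; +1 → 24, wraps to 0 = a, carry into square.
Longitude square 5; +1 → 6.
Latitude subsquare w = 22; +1 → 23 = x.

JE66ax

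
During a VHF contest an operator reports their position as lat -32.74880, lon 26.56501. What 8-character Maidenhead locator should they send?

KF37gg70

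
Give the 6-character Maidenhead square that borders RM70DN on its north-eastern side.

RM70eo

Longitude subsquare d = 3; +1 → 4 = e.
Latitude subsquare n = 13; +1 → 14 = o.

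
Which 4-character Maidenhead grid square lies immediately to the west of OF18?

Longitude square 1; −1 → 0.
The latitude characters are unchanged.

OF08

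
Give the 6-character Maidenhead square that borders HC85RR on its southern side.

HC85rq

Latitude subsquare r = 17; −1 → 16 = q.
The longitude characters are unchanged.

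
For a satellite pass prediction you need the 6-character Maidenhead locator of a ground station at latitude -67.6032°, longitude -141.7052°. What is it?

BC92dj

Offset from 180°W / 90°S: lon 38.2948°, lat 22.3968°.
Field (20°×10°, letters A–R): lon ⌊38.2948/20⌋ = 1 → B; lat ⌊22.3968/10⌋ = 2 → C.
Square (2°×1°, digits 0–9): lon ⌊18.2948/2⌋ = 9; lat ⌊2.3968/1⌋ = 2.
Subsquare (5′×2.5′, letters a–x): lon ⌊0.2948/0.0833333⌋ = 3 → d; lat ⌊0.3968/0.0416667⌋ = 9 → j.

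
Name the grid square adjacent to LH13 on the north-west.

LH04

Longitude square 1; −1 → 0.
Latitude square 3; +1 → 4.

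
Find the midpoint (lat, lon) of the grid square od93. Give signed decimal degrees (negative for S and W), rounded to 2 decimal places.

Field O=14, D=3: +14·20° lon, +3·10° lat → SW at lon 100°, lat -60°.
Square 9, 3: +9·2° lon, +3·1° lat → SW at lon 118°, lat -57°.
Cell spans 2° lon × 1° lat. Centre is SW corner plus half of each.
latitude -56.50, longitude 119.00.

-56.50, 119.00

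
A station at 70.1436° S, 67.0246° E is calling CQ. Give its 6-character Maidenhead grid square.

MB39mu

Shift to the Maidenhead origin (180°W, 90°S): lon 247.0246, lat 19.8564.
Field: 247.0246/20 → 12 → M, 19.8564/10 → 1 → B; chars MB.
Square: 7.0246/2 → 3, 9.8564/1 → 9; chars 39.
Subsquare: 1.0246/0.0833333 → 12 → m, 0.8564/0.0416667 → 20 → u; chars mu.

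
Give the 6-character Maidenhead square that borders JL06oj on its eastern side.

JL06pj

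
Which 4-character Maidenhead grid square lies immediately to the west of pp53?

PP43

Longitude square 5; −1 → 4.
The latitude characters are unchanged.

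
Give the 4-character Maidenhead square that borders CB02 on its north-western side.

BB93

Longitude square 0; −1 → -1, wraps to 9, carry into field.
Longitude field C = 2; −1 → 1 = B.
Latitude square 2; +1 → 3.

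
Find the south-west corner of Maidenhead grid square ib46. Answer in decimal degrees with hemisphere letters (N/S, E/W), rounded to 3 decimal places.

74.000° S, 12.000° W

Field I=8, B=1: +8·20° lon, +1·10° lat → SW at lon -20°, lat -80°.
Square 4, 6: +4·2° lon, +6·1° lat → SW at lon -12°, lat -74°.
latitude 74.000° S, longitude 12.000° W.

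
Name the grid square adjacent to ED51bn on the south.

Latitude subsquare n = 13; −1 → 12 = m.
The longitude characters are unchanged.

ED51bm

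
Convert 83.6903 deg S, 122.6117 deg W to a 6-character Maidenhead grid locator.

Add 180° to longitude and 90° to latitude: 57.3883, 6.3097.
Field: 57.3883/20 → 2 → C, 6.3097/10 → 0 → A; chars CA.
Square: 17.3883/2 → 8, 6.3097/1 → 6; chars 86.
Subsquare: 1.3883/0.0833333 → 16 → q, 0.3097/0.0416667 → 7 → h; chars qh.

CA86qh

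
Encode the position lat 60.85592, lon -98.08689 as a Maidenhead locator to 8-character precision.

EP00wu95

Shift to the Maidenhead origin (180°W, 90°S): lon 81.91311, lat 150.85592.
Field (20°×10°, letters A–R): 81.91311/20 → 4 → E, 150.85592/10 → 15 → P; chars EP.
Square (2°×1°, digits 0–9): 1.91311/2 → 0, 0.85592/1 → 0; chars 00.
Subsquare (5′×2.5′, letters a–x): 1.91311/0.0833333 → 22 → w, 0.85592/0.0416667 → 20 → u; chars wu.
Extended square (30″×15″, digits 0–9): 0.07978/0.00833333 → 9, 0.02259/0.00416667 → 5; chars 95.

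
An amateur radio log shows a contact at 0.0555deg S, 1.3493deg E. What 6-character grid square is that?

JI09qw

Offset from 180°W / 90°S: lon 181.3493°, lat 89.9445°.
Field: lon ⌊181.3493/20⌋ = 9 → J; lat ⌊89.9445/10⌋ = 8 → I.
Square: lon ⌊1.3493/2⌋ = 0; lat ⌊9.9445/1⌋ = 9.
Subsquare: lon ⌊1.3493/0.0833333⌋ = 16 → q; lat ⌊0.9445/0.0416667⌋ = 22 → w.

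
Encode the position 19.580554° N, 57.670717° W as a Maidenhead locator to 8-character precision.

GK19dn99

Offset from 180°W / 90°S: lon 122.32928°, lat 109.58055°.
Field: 122.32928/20 → 6 → G, 109.58055/10 → 10 → K; chars GK.
Square: 2.32928/2 → 1, 9.58055/1 → 9; chars 19.
Subsquare: 0.32928/0.0833333 → 3 → d, 0.58055/0.0416667 → 13 → n; chars dn.
Extended square: 0.07928/0.00833333 → 9, 0.03889/0.00416667 → 9; chars 99.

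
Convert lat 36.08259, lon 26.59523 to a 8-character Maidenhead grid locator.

Add 180° to longitude and 90° to latitude: 206.59523, 126.08259.
Field (20°×10°, letters A–R): lon ⌊206.59523/20⌋ = 10 → K; lat ⌊126.08259/10⌋ = 12 → M.
Square (2°×1°, digits 0–9): lon ⌊6.59523/2⌋ = 3; lat ⌊6.08259/1⌋ = 6.
Subsquare (5′×2.5′, letters a–x): lon ⌊0.59523/0.0833333⌋ = 7 → h; lat ⌊0.08259/0.0416667⌋ = 1 → b.
Extended square (30″×15″, digits 0–9): lon ⌊0.01190/0.00833333⌋ = 1; lat ⌊0.04092/0.00416667⌋ = 9.

KM36hb19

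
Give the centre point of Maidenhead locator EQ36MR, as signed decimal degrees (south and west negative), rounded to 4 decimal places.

Field E=4, Q=16: +4·20° lon, +16·10° lat → SW at lon -100°, lat 70°.
Square 3, 6: +3·2° lon, +6·1° lat → SW at lon -94°, lat 76°.
Subsquare m=12, r=17: +12·0.0833333° lon, +17·0.0416667° lat → SW at lon -93°, lat 76.7083°.
Cell spans 0.0833333° lon × 0.0416667° lat. Centre is SW corner plus half of each.
latitude 76.7292, longitude -92.9583.

76.7292, -92.9583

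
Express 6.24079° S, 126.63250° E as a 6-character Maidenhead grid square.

Shift to the Maidenhead origin (180°W, 90°S): lon 306.6325, lat 83.7592.
Field: lon ⌊306.6325/20⌋ = 15 → P; lat ⌊83.7592/10⌋ = 8 → I.
Square: lon ⌊6.6325/2⌋ = 3; lat ⌊3.7592/1⌋ = 3.
Subsquare: lon ⌊0.6325/0.0833333⌋ = 7 → h; lat ⌊0.7592/0.0416667⌋ = 18 → s.

PI33hs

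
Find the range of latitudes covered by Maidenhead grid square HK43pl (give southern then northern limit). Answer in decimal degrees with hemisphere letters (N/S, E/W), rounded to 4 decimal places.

Field H=7, K=10: +7·20° lon, +10·10° lat → SW at lon -40°, lat 10°.
Square 4, 3: +4·2° lon, +3·1° lat → SW at lon -32°, lat 13°.
Subsquare p=15, l=11: +15·0.0833333° lon, +11·0.0416667° lat → SW at lon -30.75°, lat 13.4583°.
Cell spans 0.0833333° lon × 0.0416667° lat.
south 13.4583° N, north 13.5000° N.

13.4583° N, 13.5000° N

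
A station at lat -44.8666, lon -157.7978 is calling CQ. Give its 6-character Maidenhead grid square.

BE15cd

Offset from 180°W / 90°S: lon 22.2022°, lat 45.1334°.
Field: lon ⌊22.2022/20⌋ = 1 → B; lat ⌊45.1334/10⌋ = 4 → E.
Square: lon ⌊2.2022/2⌋ = 1; lat ⌊5.1334/1⌋ = 5.
Subsquare: lon ⌊0.2022/0.0833333⌋ = 2 → c; lat ⌊0.1334/0.0416667⌋ = 3 → d.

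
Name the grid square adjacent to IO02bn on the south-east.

IO02cm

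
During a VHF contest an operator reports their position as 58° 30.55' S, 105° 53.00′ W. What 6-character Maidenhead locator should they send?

DD71bl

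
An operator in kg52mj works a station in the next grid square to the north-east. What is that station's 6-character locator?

Longitude subsquare m = 12; +1 → 13 = n.
Latitude subsquare j = 9; +1 → 10 = k.

KG52nk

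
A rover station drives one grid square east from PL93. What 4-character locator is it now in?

QL03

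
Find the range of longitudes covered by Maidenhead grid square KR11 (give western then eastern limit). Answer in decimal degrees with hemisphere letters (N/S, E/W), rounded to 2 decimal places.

22.00° E, 24.00° E

Field K=10, R=17: +10·20° lon, +17·10° lat → SW at lon 20°, lat 80°.
Square 1, 1: +1·2° lon, +1·1° lat → SW at lon 22°, lat 81°.
Cell spans 2° lon × 1° lat.
west 22.00° E, east 24.00° E.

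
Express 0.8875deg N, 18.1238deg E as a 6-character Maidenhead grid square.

JJ90bv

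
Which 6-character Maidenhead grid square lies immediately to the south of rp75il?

RP75ik

Latitude subsquare l = 11; −1 → 10 = k.
The longitude characters are unchanged.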